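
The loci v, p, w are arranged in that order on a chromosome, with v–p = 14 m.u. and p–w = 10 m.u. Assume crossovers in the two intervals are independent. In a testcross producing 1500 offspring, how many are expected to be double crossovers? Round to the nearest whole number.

21

Map distances give recombination frequencies of 0.140 and 0.100 for the two intervals.
With no interference, expected double-crossover frequency = 0.140 × 0.100 = 0.01400.
Expected number = 0.01400 × 1500 = 21.00 ≈ 21.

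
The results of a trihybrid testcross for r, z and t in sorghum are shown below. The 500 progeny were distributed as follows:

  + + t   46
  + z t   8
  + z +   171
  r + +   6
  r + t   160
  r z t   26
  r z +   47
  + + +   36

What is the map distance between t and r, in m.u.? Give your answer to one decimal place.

21.4 m.u.

The two most frequent reciprocal classes, + z + and r + t, are the parental types, so the F1 was + z + / r + t.
The two rarest classes, + z t and r + +, are the double crossovers. Comparing them with the parentals, only the t allele has switched, so t is the middle locus and the order is z – t – r.
Crossovers in the t–r interval produce the single-crossover classes r z + and + + t (47 + 46 = 93) plus the double crossovers (14).
RF(t–r) = (93 + 14) / 500 = 107/500 = 0.2140 → 21.4 m.u.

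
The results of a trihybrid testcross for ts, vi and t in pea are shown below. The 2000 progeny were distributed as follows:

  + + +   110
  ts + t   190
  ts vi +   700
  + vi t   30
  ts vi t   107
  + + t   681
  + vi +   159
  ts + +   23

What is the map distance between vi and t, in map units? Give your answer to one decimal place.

13.5 map units

The two most frequent reciprocal classes, + + t and ts vi +, are the parental types, so the F1 was + + t / ts vi +.
The two rarest classes, + vi t and ts + +, are the double crossovers. Comparing them with the parentals, only the vi allele has switched, so vi is the middle locus and the order is t – vi – ts.
Crossovers in the t–vi interval produce the single-crossover classes + + + and ts vi t (110 + 107 = 217) plus the double crossovers (53).
RF(t–vi) = (217 + 53) / 2000 = 270/2000 = 0.1350 → 13.5 map units.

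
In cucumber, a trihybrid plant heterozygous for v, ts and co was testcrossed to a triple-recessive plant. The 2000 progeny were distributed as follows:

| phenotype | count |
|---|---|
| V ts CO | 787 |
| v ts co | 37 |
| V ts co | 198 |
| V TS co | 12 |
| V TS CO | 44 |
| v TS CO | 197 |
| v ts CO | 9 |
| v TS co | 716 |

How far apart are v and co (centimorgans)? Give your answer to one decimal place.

20.8 centimorgans

The two most frequent reciprocal classes, v TS co and V ts CO, are the parental types, so the F1 was v TS co / V ts CO.
The two rarest classes, V TS co and v ts CO, are the double crossovers. Comparing them with the parentals, only the v allele has switched, so v is the middle locus and the order is co – v – ts.
Crossovers in the co–v interval produce the single-crossover classes v TS CO and V ts co (197 + 198 = 395) plus the double crossovers (21).
RF(co–v) = (395 + 21) / 2000 = 416/2000 = 0.2080 → 20.8 centimorgans.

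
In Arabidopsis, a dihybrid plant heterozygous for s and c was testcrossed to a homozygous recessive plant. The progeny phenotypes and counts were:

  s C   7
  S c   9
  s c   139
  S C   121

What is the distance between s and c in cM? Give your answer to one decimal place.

The two most frequent classes, S C (121) and s c (139), are the parental types, so the F1 was S C / s c.
The recombinant classes are S c and s C: 9 + 7 = 16.
Recombination frequency = 16/276 = 0.0580 ≈ 5.8%, i.e. 5.8 cM.

5.8 cM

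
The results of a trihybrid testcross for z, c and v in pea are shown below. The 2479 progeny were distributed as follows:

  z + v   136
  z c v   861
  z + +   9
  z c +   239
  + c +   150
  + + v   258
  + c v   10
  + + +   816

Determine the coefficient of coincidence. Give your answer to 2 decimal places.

The two most frequent reciprocal classes, z c v and + + +, are the parental types, so the F1 was z c v / + + +.
The two rarest classes, + c v and z + +, are the double crossovers. Comparing them with the parentals, only the z allele has switched, so z is the middle locus and the order is v – z – c.
v–z: (497 + 19)/2479 = 0.2081; z–c: (286 + 19)/2479 = 0.1230.
Expected DCO frequency = 0.2081 × 0.1230 ≈ 0.02560; observed = 19/2479 ≈ 0.00766.
Coefficient of coincidence = 0.00766/0.02560 ≈ 0.30.

0.30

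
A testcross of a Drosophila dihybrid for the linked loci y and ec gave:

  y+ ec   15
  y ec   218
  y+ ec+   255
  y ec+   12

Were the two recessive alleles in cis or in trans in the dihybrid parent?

cis

The two most frequent classes are y+ ec+ (255) and y ec (218); these are the parental (non-recombinant) types.
So the F1 carried y+ ec+ on one chromosome and y ec on the other — the recessive alleles are on the same chromosome (cis / coupling).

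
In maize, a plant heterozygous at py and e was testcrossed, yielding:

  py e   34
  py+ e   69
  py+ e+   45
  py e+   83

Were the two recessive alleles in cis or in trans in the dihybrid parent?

trans

The two most frequent classes are py+ e (69) and py e+ (83); these are the parental (non-recombinant) types.
So the F1 carried py+ e on one chromosome and py e+ on the other — the recessive alleles are on opposite chromosomes (trans / repulsion).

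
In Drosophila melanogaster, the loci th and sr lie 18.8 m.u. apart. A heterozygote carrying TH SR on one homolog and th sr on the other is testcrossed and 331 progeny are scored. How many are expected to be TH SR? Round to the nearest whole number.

A map distance of 18.8 m.u. corresponds to a recombination frequency of 0.188.
The F1 is TH SR / th sr, so TH SR is a parental gamete class with expected frequency (1 − r)/2 = 0.812/2 = 0.4060.
Expected number = 0.4060 × 331 = 134.39 ≈ 134.

134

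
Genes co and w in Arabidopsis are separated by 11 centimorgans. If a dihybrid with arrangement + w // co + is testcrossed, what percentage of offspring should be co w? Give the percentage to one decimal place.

A map distance of 11 centimorgans corresponds to a recombination frequency of 0.110.
The F1 is + w / co +, so co w is a recombinant gamete class with expected frequency r/2 = 0.110/2 = 0.0550.
That is 0.0550 = 5.5% of the progeny.

5.5%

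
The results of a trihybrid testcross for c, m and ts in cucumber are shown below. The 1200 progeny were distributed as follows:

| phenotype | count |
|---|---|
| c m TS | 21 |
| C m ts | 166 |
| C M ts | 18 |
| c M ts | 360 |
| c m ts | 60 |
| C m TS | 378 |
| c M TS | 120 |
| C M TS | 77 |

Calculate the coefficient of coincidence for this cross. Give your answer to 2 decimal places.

0.82

The two most frequent reciprocal classes, c M ts and C m TS, are the parental types, so the F1 was c M ts / C m TS.
The two rarest classes, C M ts and c m TS, are the double crossovers. Comparing them with the parentals, only the c allele has switched, so c is the middle locus and the order is ts – c – m.
ts–c: (286 + 39)/1200 = 0.2708; c–m: (137 + 39)/1200 = 0.1467.
Expected DCO frequency = 0.2708 × 0.1467 ≈ 0.03973; observed = 39/1200 ≈ 0.03250.
Coefficient of coincidence = 0.03250/0.03973 ≈ 0.82.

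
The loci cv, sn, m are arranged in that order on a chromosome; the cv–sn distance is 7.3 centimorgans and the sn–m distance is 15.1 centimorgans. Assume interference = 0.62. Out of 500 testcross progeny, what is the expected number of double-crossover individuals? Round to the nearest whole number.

Map distances give recombination frequencies of 0.073 and 0.151 for the two intervals.
With interference 0.62 (so coincidence = 0.38), expected double-crossover frequency = 0.073 × 0.151 × 0.38 = 0.00419.
Expected number = 0.00419 × 500 = 2.09 ≈ 2.

2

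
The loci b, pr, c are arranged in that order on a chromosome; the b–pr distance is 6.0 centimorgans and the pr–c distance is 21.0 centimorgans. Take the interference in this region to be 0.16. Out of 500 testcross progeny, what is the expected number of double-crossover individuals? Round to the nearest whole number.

Map distances give recombination frequencies of 0.060 and 0.210 for the two intervals.
With interference 0.16 (so coincidence = 0.84), expected double-crossover frequency = 0.060 × 0.210 × 0.84 = 0.01058.
Expected number = 0.01058 × 500 = 5.29 ≈ 5.

5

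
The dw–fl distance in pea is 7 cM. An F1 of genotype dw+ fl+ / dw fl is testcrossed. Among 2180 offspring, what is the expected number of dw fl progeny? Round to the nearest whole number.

1014

A map distance of 7 cM corresponds to a recombination frequency of 0.070.
The F1 is dw+ fl+ / dw fl, so dw fl is a parental gamete class with expected frequency (1 − r)/2 = 0.930/2 = 0.4650.
Expected number = 0.4650 × 2180 = 1013.70 ≈ 1014.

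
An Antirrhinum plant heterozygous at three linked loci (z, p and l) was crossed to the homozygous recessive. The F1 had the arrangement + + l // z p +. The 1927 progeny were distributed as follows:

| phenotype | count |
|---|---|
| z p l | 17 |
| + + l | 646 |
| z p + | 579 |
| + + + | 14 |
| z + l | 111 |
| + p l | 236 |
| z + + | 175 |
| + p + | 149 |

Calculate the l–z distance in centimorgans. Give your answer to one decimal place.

The two rarest classes, + + + and z p l, are the double crossovers. Comparing them with the parentals, only the l allele has switched, so l is the middle locus and the order is p – l – z.
Crossovers in the l–z interval produce the single-crossover classes z + l and + p + (111 + 149 = 260) plus the double crossovers (31).
RF(l–z) = (260 + 31) / 1927 = 291/1927 = 0.1510 → 15.1 centimorgans.

15.1 centimorgans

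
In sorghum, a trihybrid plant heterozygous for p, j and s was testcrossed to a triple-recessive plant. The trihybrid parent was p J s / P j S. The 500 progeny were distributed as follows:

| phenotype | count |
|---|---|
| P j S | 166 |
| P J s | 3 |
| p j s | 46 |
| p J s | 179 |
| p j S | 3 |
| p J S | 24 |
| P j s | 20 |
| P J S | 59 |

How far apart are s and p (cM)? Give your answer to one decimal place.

The two rarest classes, P J s and p j S, are the double crossovers. Comparing them with the parentals, only the p allele has switched, so p is the middle locus and the order is s – p – j.
Crossovers in the s–p interval produce the single-crossover classes p J S and P j s (24 + 20 = 44) plus the double crossovers (6).
RF(s–p) = (44 + 6) / 500 = 50/500 = 0.1000 → 10.0 cM.

10.0 cM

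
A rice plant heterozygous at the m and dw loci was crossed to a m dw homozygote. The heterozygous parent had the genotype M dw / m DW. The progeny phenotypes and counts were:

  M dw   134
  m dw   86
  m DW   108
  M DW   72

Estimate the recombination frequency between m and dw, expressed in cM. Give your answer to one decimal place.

The recombinant classes are M DW and m dw: 72 + 86 = 158.
Recombination frequency = 158/400 = 0.3950 ≈ 39.5%, i.e. 39.5 cM.

39.5 cM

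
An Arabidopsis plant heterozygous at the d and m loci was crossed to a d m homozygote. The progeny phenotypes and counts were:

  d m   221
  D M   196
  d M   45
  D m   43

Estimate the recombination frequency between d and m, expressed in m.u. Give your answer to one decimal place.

The two most frequent classes, D M (196) and d m (221), are the parental types, so the F1 was D M / d m.
The recombinant classes are D m and d M: 43 + 45 = 88.
Recombination frequency = 88/505 = 0.1743 ≈ 17.4%, i.e. 17.4 m.u.

17.4 m.u.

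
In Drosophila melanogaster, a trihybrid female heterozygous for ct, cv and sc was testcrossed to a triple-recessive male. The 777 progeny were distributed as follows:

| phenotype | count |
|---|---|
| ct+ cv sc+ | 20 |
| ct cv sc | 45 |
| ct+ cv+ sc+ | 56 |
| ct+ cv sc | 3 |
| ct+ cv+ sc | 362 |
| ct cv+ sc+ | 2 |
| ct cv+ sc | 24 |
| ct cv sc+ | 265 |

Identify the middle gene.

cv

The two most frequent reciprocal classes, ct cv sc+ and ct+ cv+ sc, are the parental types, so the F1 was ct cv sc+ / ct+ cv+ sc.
The two rarest classes, ct cv+ sc+ and ct+ cv sc, are the double crossovers. Comparing them with the parentals, only the cv allele has switched, so cv is the middle locus and the order is ct – cv – sc.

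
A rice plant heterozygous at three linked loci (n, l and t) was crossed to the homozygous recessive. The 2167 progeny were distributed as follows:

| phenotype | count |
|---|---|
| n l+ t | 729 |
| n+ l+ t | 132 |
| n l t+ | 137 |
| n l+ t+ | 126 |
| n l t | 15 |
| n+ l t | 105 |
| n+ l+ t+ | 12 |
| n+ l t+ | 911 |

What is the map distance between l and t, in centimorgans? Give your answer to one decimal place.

The two most frequent reciprocal classes, n+ l t+ and n l+ t, are the parental types, so the F1 was n+ l t+ / n l+ t.
The two rarest classes, n+ l+ t+ and n l t, are the double crossovers. Comparing them with the parentals, only the l allele has switched, so l is the middle locus and the order is n – l – t.
Crossovers in the l–t interval produce the single-crossover classes n+ l t and n l+ t+ (105 + 126 = 231) plus the double crossovers (27).
RF(l–t) = (231 + 27) / 2167 = 258/2167 = 0.1191 → 11.9 centimorgans.

11.9 centimorgans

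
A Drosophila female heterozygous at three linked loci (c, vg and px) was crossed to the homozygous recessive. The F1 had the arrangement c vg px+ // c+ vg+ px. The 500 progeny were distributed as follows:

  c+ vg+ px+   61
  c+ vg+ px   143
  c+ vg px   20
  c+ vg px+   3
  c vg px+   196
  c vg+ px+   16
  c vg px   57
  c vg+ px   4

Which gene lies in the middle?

c

The two rarest classes, c+ vg px+ and c vg+ px, are the double crossovers. Comparing them with the parentals, only the c allele has switched, so c is the middle locus and the order is vg – c – px.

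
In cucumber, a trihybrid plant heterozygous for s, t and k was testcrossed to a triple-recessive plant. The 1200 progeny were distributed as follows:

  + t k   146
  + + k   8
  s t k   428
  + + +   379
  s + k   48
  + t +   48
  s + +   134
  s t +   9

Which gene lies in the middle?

The two most frequent reciprocal classes, s t k and + + +, are the parental types, so the F1 was s t k / + + +.
The two rarest classes, s t + and + + k, are the double crossovers. Comparing them with the parentals, only the k allele has switched, so k is the middle locus and the order is t – k – s.

k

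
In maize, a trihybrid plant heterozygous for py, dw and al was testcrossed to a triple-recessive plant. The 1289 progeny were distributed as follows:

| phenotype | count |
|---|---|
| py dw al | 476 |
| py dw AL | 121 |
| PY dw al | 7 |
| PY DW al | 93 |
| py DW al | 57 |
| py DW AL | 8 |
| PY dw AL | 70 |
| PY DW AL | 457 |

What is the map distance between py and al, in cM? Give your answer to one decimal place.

17.8 cM

The two most frequent reciprocal classes, PY DW AL and py dw al, are the parental types, so the F1 was PY DW AL / py dw al.
The two rarest classes, py DW AL and PY dw al, are the double crossovers. Comparing them with the parentals, only the py allele has switched, so py is the middle locus and the order is al – py – dw.
Crossovers in the al–py interval produce the single-crossover classes PY DW al and py dw AL (93 + 121 = 214) plus the double crossovers (15).
RF(al–py) = (214 + 15) / 1289 = 229/1289 = 0.1777 → 17.8 cM.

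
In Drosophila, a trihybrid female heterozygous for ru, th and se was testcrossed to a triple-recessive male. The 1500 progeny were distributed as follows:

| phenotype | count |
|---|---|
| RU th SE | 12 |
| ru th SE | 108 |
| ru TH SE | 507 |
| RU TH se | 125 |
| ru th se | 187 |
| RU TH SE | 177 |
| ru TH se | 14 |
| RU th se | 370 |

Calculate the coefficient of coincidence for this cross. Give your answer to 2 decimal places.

0.39

The two most frequent reciprocal classes, RU th se and ru TH SE, are the parental types, so the F1 was RU th se / ru TH SE.
The two rarest classes, RU th SE and ru TH se, are the double crossovers. Comparing them with the parentals, only the se allele has switched, so se is the middle locus and the order is ru – se – th.
ru–se: (364 + 26)/1500 = 0.2600; se–th: (233 + 26)/1500 = 0.1727.
Expected DCO frequency = 0.2600 × 0.1727 ≈ 0.04490; observed = 26/1500 ≈ 0.01733.
Coefficient of coincidence = 0.01733/0.04490 ≈ 0.39.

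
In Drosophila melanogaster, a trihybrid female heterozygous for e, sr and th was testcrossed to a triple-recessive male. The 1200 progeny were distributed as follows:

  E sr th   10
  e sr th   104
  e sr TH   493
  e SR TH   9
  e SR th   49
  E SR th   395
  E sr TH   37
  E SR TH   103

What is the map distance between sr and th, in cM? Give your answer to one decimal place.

18.8 cM

The two most frequent reciprocal classes, e sr TH and E SR th, are the parental types, so the F1 was e sr TH / E SR th.
The two rarest classes, e SR TH and E sr th, are the double crossovers. Comparing them with the parentals, only the sr allele has switched, so sr is the middle locus and the order is e – sr – th.
Crossovers in the sr–th interval produce the single-crossover classes e sr th and E SR TH (104 + 103 = 207) plus the double crossovers (19).
RF(sr–th) = (207 + 19) / 1200 = 226/1200 = 0.1883 → 18.8 cM.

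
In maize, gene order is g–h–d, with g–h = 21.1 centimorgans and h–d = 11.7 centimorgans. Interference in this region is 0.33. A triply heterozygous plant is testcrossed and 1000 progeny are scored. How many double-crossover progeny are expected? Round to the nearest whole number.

Map distances give recombination frequencies of 0.211 and 0.117 for the two intervals.
With interference 0.33 (so coincidence = 0.67), expected double-crossover frequency = 0.211 × 0.117 × 0.67 = 0.01654.
Expected number = 0.01654 × 1000 = 16.54 ≈ 17.

17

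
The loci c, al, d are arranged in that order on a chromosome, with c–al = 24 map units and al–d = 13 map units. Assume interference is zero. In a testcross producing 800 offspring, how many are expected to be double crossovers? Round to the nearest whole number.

25

Map distances give recombination frequencies of 0.240 and 0.130 for the two intervals.
With no interference, expected double-crossover frequency = 0.240 × 0.130 = 0.03120.
Expected number = 0.03120 × 800 = 24.96 ≈ 25.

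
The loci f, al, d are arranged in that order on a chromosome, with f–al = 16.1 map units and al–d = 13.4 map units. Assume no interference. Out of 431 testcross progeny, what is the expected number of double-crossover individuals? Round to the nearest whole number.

Map distances give recombination frequencies of 0.161 and 0.134 for the two intervals.
With no interference, expected double-crossover frequency = 0.161 × 0.134 = 0.02157.
Expected number = 0.02157 × 431 = 9.30 ≈ 9.

9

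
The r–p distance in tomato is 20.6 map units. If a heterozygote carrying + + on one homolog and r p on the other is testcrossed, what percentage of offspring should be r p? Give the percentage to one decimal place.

A map distance of 20.6 map units corresponds to a recombination frequency of 0.206.
The F1 is + + / r p, so r p is a parental gamete class with expected frequency (1 − r)/2 = 0.794/2 = 0.3970.
That is 0.3970 = 39.7% of the progeny.

39.7%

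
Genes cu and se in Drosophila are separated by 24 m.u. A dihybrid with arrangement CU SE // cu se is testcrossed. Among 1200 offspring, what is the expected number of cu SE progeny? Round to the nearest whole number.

144

A map distance of 24 m.u. corresponds to a recombination frequency of 0.240.
The F1 is CU SE / cu se, so cu SE is a recombinant gamete class with expected frequency r/2 = 0.240/2 = 0.1200.
Expected number = 0.1200 × 1200 = 144.00 ≈ 144.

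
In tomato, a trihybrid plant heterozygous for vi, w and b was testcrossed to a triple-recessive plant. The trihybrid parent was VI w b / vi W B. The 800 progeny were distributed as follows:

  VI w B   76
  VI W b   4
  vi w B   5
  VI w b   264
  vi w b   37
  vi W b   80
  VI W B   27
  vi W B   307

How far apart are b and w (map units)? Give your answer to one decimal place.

20.6 map units

The two rarest classes, VI W b and vi w B, are the double crossovers. Comparing them with the parentals, only the w allele has switched, so w is the middle locus and the order is vi – w – b.
Crossovers in the w–b interval produce the single-crossover classes VI w B and vi W b (76 + 80 = 156) plus the double crossovers (9).
RF(w–b) = (156 + 9) / 800 = 165/800 = 0.2062 → 20.6 map units.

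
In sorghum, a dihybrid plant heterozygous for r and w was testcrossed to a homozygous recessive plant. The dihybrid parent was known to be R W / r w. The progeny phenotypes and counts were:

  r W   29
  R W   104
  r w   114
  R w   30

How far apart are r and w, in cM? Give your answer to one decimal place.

The recombinant classes are R w and r W: 30 + 29 = 59.
Recombination frequency = 59/277 = 0.2130 ≈ 21.3%, i.e. 21.3 cM.

21.3 cM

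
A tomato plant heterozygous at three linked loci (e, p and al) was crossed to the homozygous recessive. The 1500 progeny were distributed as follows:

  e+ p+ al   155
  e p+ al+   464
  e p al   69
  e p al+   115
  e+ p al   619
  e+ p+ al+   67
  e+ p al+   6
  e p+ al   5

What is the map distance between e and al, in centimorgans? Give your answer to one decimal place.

9.8 centimorgans

The two most frequent reciprocal classes, e+ p al and e p+ al+, are the parental types, so the F1 was e+ p al / e p+ al+.
The two rarest classes, e+ p al+ and e p+ al, are the double crossovers. Comparing them with the parentals, only the al allele has switched, so al is the middle locus and the order is e – al – p.
Crossovers in the e–al interval produce the single-crossover classes e p al and e+ p+ al+ (69 + 67 = 136) plus the double crossovers (11).
RF(e–al) = (136 + 11) / 1500 = 147/1500 = 0.0980 → 9.8 centimorgans.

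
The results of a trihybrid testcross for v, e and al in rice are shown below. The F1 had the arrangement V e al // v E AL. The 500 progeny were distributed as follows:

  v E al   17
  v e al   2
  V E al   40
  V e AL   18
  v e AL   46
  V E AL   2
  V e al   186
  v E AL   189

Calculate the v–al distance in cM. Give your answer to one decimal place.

7.8 cM

The two rarest classes, v e al and V E AL, are the double crossovers. Comparing them with the parentals, only the v allele has switched, so v is the middle locus and the order is e – v – al.
Crossovers in the v–al interval produce the single-crossover classes V e AL and v E al (18 + 17 = 35) plus the double crossovers (4).
RF(v–al) = (35 + 4) / 500 = 39/500 = 0.0780 → 7.8 cM.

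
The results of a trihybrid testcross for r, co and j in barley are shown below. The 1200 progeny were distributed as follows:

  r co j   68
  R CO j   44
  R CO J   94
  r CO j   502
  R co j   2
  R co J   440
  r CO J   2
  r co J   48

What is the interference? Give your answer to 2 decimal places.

0.70

The two most frequent reciprocal classes, r CO j and R co J, are the parental types, so the F1 was r CO j / R co J.
The two rarest classes, r CO J and R co j, are the double crossovers. Comparing them with the parentals, only the j allele has switched, so j is the middle locus and the order is r – j – co.
r–j: (92 + 4)/1200 = 0.0800; j–co: (162 + 4)/1200 = 0.1383.
Expected DCO frequency = 0.0800 × 0.1383 ≈ 0.01106; observed = 4/1200 ≈ 0.00333.
Coefficient of coincidence = 0.00333/0.01106 ≈ 0.30; interference = 1 − 0.30 = 0.70.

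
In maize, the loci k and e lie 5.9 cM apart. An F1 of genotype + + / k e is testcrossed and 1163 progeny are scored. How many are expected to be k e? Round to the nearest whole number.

547

A map distance of 5.9 cM corresponds to a recombination frequency of 0.059.
The F1 is + + / k e, so k e is a parental gamete class with expected frequency (1 − r)/2 = 0.941/2 = 0.4705.
Expected number = 0.4705 × 1163 = 547.19 ≈ 547.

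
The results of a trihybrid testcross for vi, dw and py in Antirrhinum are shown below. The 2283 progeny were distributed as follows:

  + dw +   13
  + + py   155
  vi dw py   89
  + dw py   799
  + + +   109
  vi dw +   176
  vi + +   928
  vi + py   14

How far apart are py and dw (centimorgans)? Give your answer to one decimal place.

The two most frequent reciprocal classes, vi + + and + dw py, are the parental types, so the F1 was vi + + / + dw py.
The two rarest classes, vi + py and + dw +, are the double crossovers. Comparing them with the parentals, only the py allele has switched, so py is the middle locus and the order is vi – py – dw.
Crossovers in the py–dw interval produce the single-crossover classes vi dw + and + + py (176 + 155 = 331) plus the double crossovers (27).
RF(py–dw) = (331 + 27) / 2283 = 358/2283 = 0.1568 → 15.7 centimorgans.

15.7 centimorgans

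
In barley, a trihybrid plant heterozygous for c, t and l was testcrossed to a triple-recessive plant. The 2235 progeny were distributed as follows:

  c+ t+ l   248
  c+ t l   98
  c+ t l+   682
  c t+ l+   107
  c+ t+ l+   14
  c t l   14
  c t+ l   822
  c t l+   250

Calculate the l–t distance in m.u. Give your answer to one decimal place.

The two most frequent reciprocal classes, c t+ l and c+ t l+, are the parental types, so the F1 was c t+ l / c+ t l+.
The two rarest classes, c t l and c+ t+ l+, are the double crossovers. Comparing them with the parentals, only the t allele has switched, so t is the middle locus and the order is c – t – l.
Crossovers in the t–l interval produce the single-crossover classes c t+ l+ and c+ t l (107 + 98 = 205) plus the double crossovers (28).
RF(t–l) = (205 + 28) / 2235 = 233/2235 = 0.1043 → 10.4 m.u.

10.4 m.u.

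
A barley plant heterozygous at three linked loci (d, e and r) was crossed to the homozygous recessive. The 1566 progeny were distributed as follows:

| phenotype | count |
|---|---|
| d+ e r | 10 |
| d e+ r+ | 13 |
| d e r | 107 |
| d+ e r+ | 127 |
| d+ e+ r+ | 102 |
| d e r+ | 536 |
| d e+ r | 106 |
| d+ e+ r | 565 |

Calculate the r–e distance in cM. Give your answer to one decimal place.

14.8 cM

The two most frequent reciprocal classes, d+ e+ r and d e r+, are the parental types, so the F1 was d+ e+ r / d e r+.
The two rarest classes, d+ e r and d e+ r+, are the double crossovers. Comparing them with the parentals, only the e allele has switched, so e is the middle locus and the order is r – e – d.
Crossovers in the r–e interval produce the single-crossover classes d+ e+ r+ and d e r (102 + 107 = 209) plus the double crossovers (23).
RF(r–e) = (209 + 23) / 1566 = 232/1566 = 0.1481 → 14.8 cM.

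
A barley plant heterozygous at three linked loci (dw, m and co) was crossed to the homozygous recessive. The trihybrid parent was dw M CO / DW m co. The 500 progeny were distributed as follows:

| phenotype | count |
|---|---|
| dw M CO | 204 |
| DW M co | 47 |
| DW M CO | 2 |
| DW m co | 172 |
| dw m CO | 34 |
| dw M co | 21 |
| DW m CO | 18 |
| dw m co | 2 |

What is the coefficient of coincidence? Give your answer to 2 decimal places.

The two rarest classes, DW M CO and dw m co, are the double crossovers. Comparing them with the parentals, only the dw allele has switched, so dw is the middle locus and the order is co – dw – m.
co–dw: (39 + 4)/500 = 0.0860; dw–m: (81 + 4)/500 = 0.1700.
Expected DCO frequency = 0.0860 × 0.1700 ≈ 0.01462; observed = 4/500 ≈ 0.00800.
Coefficient of coincidence = 0.00800/0.01462 ≈ 0.55.

0.55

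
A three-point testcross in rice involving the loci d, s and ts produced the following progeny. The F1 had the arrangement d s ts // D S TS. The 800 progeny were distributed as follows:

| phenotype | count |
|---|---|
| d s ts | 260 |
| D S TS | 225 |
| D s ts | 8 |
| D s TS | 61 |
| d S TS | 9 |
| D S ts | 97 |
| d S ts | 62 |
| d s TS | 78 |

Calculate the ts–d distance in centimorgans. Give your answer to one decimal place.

24.0 centimorgans

The two rarest classes, D s ts and d S TS, are the double crossovers. Comparing them with the parentals, only the d allele has switched, so d is the middle locus and the order is s – d – ts.
Crossovers in the d–ts interval produce the single-crossover classes d s TS and D S ts (78 + 97 = 175) plus the double crossovers (17).
RF(d–ts) = (175 + 17) / 800 = 192/800 = 0.2400 → 24.0 centimorgans.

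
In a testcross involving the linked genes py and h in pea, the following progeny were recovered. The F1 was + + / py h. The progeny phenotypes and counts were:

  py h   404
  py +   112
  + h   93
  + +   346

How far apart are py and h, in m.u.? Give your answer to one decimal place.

The recombinant classes are + h and py +: 93 + 112 = 205.
Recombination frequency = 205/955 = 0.2147 ≈ 21.5%, i.e. 21.5 m.u.

21.5 m.u.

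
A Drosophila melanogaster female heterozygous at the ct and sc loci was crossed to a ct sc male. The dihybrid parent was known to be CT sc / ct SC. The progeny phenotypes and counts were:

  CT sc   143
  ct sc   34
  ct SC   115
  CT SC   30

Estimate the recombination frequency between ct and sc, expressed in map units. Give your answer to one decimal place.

19.9 map units

The recombinant classes are CT SC and ct sc: 30 + 34 = 64.
Recombination frequency = 64/322 = 0.1988 ≈ 19.9%, i.e. 19.9 map units.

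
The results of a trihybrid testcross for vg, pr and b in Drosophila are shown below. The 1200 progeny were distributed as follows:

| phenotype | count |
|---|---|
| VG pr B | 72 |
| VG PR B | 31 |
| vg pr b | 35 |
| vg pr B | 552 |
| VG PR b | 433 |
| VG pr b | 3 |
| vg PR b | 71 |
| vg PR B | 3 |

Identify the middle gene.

pr

The two most frequent reciprocal classes, vg pr B and VG PR b, are the parental types, so the F1 was vg pr B / VG PR b.
The two rarest classes, vg PR B and VG pr b, are the double crossovers. Comparing them with the parentals, only the pr allele has switched, so pr is the middle locus and the order is b – pr – vg.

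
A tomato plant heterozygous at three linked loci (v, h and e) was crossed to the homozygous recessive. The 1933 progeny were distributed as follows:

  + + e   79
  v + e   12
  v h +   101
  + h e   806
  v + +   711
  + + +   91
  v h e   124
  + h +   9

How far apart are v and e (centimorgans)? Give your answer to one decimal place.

The two most frequent reciprocal classes, v + + and + h e, are the parental types, so the F1 was v + + / + h e.
The two rarest classes, v + e and + h +, are the double crossovers. Comparing them with the parentals, only the e allele has switched, so e is the middle locus and the order is h – e – v.
Crossovers in the e–v interval produce the single-crossover classes + + + and v h e (91 + 124 = 215) plus the double crossovers (21).
RF(e–v) = (215 + 21) / 1933 = 236/1933 = 0.1221 → 12.2 centimorgans.

12.2 centimorgans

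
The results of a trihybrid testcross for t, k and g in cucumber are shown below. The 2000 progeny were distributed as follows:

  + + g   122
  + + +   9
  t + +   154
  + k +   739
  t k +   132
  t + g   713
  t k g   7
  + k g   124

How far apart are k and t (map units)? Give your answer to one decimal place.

The two most frequent reciprocal classes, t + g and + k +, are the parental types, so the F1 was t + g / + k +.
The two rarest classes, t k g and + + +, are the double crossovers. Comparing them with the parentals, only the k allele has switched, so k is the middle locus and the order is g – k – t.
Crossovers in the k–t interval produce the single-crossover classes + + g and t k + (122 + 132 = 254) plus the double crossovers (16).
RF(k–t) = (254 + 16) / 2000 = 270/2000 = 0.1350 → 13.5 map units.

13.5 map units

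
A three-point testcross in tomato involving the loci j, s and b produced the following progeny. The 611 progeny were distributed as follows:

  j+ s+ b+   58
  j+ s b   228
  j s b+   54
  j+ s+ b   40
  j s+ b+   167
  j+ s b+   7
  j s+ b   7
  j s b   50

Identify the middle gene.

The two most frequent reciprocal classes, j s+ b+ and j+ s b, are the parental types, so the F1 was j s+ b+ / j+ s b.
The two rarest classes, j s+ b and j+ s b+, are the double crossovers. Comparing them with the parentals, only the b allele has switched, so b is the middle locus and the order is s – b – j.

b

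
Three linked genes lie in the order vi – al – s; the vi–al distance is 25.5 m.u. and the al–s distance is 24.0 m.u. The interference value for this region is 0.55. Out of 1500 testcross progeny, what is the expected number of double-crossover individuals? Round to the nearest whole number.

Map distances give recombination frequencies of 0.255 and 0.240 for the two intervals.
With interference 0.55 (so coincidence = 0.45), expected double-crossover frequency = 0.255 × 0.240 × 0.45 = 0.02754.
Expected number = 0.02754 × 1500 = 41.31 ≈ 41.

41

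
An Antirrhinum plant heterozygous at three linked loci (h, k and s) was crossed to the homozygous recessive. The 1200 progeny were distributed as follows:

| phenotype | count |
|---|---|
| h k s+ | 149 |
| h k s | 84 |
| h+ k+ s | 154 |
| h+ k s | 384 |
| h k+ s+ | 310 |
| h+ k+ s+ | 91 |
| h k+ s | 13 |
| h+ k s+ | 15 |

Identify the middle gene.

The two most frequent reciprocal classes, h+ k s and h k+ s+, are the parental types, so the F1 was h+ k s / h k+ s+.
The two rarest classes, h+ k s+ and h k+ s, are the double crossovers. Comparing them with the parentals, only the s allele has switched, so s is the middle locus and the order is k – s – h.

s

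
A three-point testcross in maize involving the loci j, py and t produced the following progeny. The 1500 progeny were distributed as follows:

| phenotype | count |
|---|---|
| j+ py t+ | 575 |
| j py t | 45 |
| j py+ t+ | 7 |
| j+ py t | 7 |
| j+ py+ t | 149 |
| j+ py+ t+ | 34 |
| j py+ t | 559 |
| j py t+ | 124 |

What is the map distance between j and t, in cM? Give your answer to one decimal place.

The two most frequent reciprocal classes, j+ py t+ and j py+ t, are the parental types, so the F1 was j+ py t+ / j py+ t.
The two rarest classes, j+ py t and j py+ t+, are the double crossovers. Comparing them with the parentals, only the t allele has switched, so t is the middle locus and the order is py – t – j.
Crossovers in the t–j interval produce the single-crossover classes j py t+ and j+ py+ t (124 + 149 = 273) plus the double crossovers (14).
RF(t–j) = (273 + 14) / 1500 = 287/1500 = 0.1913 → 19.1 cM.

19.1 cM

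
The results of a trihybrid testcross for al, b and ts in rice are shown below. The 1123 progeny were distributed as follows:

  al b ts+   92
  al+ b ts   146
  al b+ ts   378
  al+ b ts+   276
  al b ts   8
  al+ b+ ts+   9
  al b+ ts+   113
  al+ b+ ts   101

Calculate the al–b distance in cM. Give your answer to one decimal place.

18.7 cM

The two most frequent reciprocal classes, al b+ ts and al+ b ts+, are the parental types, so the F1 was al b+ ts / al+ b ts+.
The two rarest classes, al b ts and al+ b+ ts+, are the double crossovers. Comparing them with the parentals, only the b allele has switched, so b is the middle locus and the order is ts – b – al.
Crossovers in the b–al interval produce the single-crossover classes al+ b+ ts and al b ts+ (101 + 92 = 193) plus the double crossovers (17).
RF(b–al) = (193 + 17) / 1123 = 210/1123 = 0.1870 → 18.7 cM.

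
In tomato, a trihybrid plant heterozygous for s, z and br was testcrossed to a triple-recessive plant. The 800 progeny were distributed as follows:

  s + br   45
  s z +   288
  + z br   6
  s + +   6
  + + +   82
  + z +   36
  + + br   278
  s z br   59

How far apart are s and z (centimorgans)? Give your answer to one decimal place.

The two most frequent reciprocal classes, s z + and + + br, are the parental types, so the F1 was s z + / + + br.
The two rarest classes, s + + and + z br, are the double crossovers. Comparing them with the parentals, only the z allele has switched, so z is the middle locus and the order is s – z – br.
Crossovers in the s–z interval produce the single-crossover classes + z + and s + br (36 + 45 = 81) plus the double crossovers (12).
RF(s–z) = (81 + 12) / 800 = 93/800 = 0.1163 → 11.6 centimorgans.

11.6 centimorgans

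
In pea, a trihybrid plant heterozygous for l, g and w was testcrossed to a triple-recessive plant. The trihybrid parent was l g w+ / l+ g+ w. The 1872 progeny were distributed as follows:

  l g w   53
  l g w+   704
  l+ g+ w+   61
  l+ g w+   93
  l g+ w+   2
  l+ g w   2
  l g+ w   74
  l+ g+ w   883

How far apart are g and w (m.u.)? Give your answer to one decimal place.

6.3 m.u.

The two rarest classes, l g+ w+ and l+ g w, are the double crossovers. Comparing them with the parentals, only the g allele has switched, so g is the middle locus and the order is l – g – w.
Crossovers in the g–w interval produce the single-crossover classes l g w and l+ g+ w+ (53 + 61 = 114) plus the double crossovers (4).
RF(g–w) = (114 + 4) / 1872 = 118/1872 = 0.0630 → 6.3 m.u.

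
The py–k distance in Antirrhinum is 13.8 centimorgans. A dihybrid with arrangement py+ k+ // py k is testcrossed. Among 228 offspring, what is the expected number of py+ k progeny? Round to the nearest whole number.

A map distance of 13.8 centimorgans corresponds to a recombination frequency of 0.138.
The F1 is py+ k+ / py k, so py+ k is a recombinant gamete class with expected frequency r/2 = 0.138/2 = 0.0690.
Expected number = 0.0690 × 228 = 15.73 ≈ 16.

16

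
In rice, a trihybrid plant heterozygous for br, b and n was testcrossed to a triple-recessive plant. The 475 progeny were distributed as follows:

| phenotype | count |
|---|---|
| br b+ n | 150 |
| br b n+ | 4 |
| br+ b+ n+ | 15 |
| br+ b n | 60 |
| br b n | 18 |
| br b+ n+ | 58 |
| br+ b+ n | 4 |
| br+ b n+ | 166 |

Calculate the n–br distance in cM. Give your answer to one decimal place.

26.5 cM

The two most frequent reciprocal classes, br b+ n and br+ b n+, are the parental types, so the F1 was br b+ n / br+ b n+.
The two rarest classes, br+ b+ n and br b n+, are the double crossovers. Comparing them with the parentals, only the br allele has switched, so br is the middle locus and the order is n – br – b.
Crossovers in the n–br interval produce the single-crossover classes br b+ n+ and br+ b n (58 + 60 = 118) plus the double crossovers (8).
RF(n–br) = (118 + 8) / 475 = 126/475 = 0.2653 → 26.5 cM.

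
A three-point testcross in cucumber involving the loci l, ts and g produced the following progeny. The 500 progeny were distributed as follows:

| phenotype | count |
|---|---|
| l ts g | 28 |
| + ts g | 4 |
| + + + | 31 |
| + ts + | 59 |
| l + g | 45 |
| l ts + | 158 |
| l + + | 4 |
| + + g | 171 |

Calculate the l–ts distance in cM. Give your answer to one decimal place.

22.4 cM

The two most frequent reciprocal classes, l ts + and + + g, are the parental types, so the F1 was l ts + / + + g.
The two rarest classes, l + + and + ts g, are the double crossovers. Comparing them with the parentals, only the ts allele has switched, so ts is the middle locus and the order is g – ts – l.
Crossovers in the ts–l interval produce the single-crossover classes + ts + and l + g (59 + 45 = 104) plus the double crossovers (8).
RF(ts–l) = (104 + 8) / 500 = 112/500 = 0.2240 → 22.4 cM.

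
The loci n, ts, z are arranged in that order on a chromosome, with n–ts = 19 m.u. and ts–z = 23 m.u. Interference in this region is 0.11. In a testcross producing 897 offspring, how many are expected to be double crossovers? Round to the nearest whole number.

Map distances give recombination frequencies of 0.190 and 0.230 for the two intervals.
With interference 0.11 (so coincidence = 0.89), expected double-crossover frequency = 0.190 × 0.230 × 0.89 = 0.03889.
Expected number = 0.03889 × 897 = 34.89 ≈ 35.

35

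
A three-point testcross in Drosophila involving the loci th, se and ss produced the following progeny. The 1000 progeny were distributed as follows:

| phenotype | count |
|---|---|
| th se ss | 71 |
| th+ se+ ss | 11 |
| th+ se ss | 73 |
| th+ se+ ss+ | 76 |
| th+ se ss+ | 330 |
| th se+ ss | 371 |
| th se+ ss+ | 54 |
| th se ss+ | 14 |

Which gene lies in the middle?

The two most frequent reciprocal classes, th+ se ss+ and th se+ ss, are the parental types, so the F1 was th+ se ss+ / th se+ ss.
The two rarest classes, th se ss+ and th+ se+ ss, are the double crossovers. Comparing them with the parentals, only the th allele has switched, so th is the middle locus and the order is ss – th – se.

th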